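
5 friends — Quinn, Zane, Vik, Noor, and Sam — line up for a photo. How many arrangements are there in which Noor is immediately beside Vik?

Treat {Noor, Vik} as a single unit. There are 4 units to order, and the pair itself can be ordered 2 ways.
So the count is 2·(4)! = 48.

48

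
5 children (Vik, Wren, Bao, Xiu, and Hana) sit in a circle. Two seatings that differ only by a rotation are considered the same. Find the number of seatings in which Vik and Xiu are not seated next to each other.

12

All circular seatings of 5 people number (4)! = 24.
Seatings with Vik beside Xiu: treat them as a block with 2 internal orders, giving 2 × (3)! = 12.
Subtracting, 24 − 12 = 12.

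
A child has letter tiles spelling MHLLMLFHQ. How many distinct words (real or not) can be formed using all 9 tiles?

The 9 letters of MHLLMLFHQ have repeats: H appearing twice, L appearing 3 times, and M appearing twice.
The number of distinct arrangements is 9!/(3!·2!·2!) = 362880/24 = 15120.

15120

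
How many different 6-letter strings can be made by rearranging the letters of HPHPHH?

15

Letter multiplicities in HPHPHH: H×4, P×2.
Dividing 6! = 720 by 4!·2! = 48 for the repeated letters gives 15.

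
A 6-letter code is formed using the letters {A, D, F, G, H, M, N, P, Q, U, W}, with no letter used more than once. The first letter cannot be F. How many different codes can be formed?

The first letter has 11−1 = 10 choices (anything except F).
The remaining 5 letters are filled from the other 10 symbols without repetition: 10 × 9 × 8 × 7 × 6 = 30240.
Total: 10 × 30240 = 302400.

302400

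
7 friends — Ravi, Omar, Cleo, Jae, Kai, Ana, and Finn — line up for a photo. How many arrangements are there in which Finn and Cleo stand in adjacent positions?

Place the 5 others and the Finn-Cleo pair as 6 objects in a line; the pair has 2 internal arrangements.
So the count is 2·(6)! = 1440.

1440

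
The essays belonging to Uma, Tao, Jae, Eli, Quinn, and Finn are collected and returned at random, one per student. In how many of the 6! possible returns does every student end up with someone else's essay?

265

Let Aᵢ be the assignments in which student i gets their own essay. We want the size of the complement of A₁∪…∪A_6.
By inclusion–exclusion this is Σ_{j=0}^{6} (−1)^j C(6,j)·(6−j)!.
Computing: 720 − 720 + 360 − 120 + 30 − 6 + 1 = 265.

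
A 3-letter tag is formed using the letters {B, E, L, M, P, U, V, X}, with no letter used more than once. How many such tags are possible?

336

With no repetition, fill the 3 letters in order: 8 choices, then 7, down to 6.
That product is 8 × 7 × 6 = 336.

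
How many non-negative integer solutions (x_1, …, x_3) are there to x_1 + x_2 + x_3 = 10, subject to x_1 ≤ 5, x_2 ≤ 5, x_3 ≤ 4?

15

Without the upper bounds there are C(12,2) = 66 ways to split 10 among 3 variables.
Subtract solutions that violate a single cap (substitute x_i' = x_i − (cap_i+1)): x_1 ≥ 6 gives C(6,2) = 15; x_2 ≥ 6 gives C(6,2) = 15; x_3 ≥ 5 gives C(7,2) = 21. Together 51.
No two caps can be exceeded simultaneously, so the pair terms are all 0.
By inclusion–exclusion the count is 66 − 51 + 0 = 15.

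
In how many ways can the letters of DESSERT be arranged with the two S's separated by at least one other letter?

900

There are 7!/(2!·2!) = 1260 arrangements of DESSERT in total.
Arrangements with the S's together: treat SS as one letter, giving (6)!/(2!) = 360.
Hence 1260 − 360 = 900.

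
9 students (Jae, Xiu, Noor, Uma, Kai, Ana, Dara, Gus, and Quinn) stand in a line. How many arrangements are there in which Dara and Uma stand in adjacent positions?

Treat {Dara, Uma} as a single unit. There are 8 units to order, and the pair itself can be ordered 2 ways.
So the count is 2·(8)! = 80640.

80640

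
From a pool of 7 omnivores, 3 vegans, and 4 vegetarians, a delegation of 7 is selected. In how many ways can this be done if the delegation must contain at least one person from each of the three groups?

2982

With no constraint there are C(14,7) = 3432 possible selections.
Selections missing a whole group: no omnivores → C(7,7) = 1; no vegans → C(11,7) = 330; no vegetarians → C(10,7) = 120.
Add back selections omitting two groups (i.e. drawn from a single group): C(7,7) + C(3,7) + C(4,7) = 1.
By inclusion–exclusion: 3432 − 451 + 1 = 2982.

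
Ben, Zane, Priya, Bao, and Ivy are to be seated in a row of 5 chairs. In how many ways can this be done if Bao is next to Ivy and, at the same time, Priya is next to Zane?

24

Treat {Bao,Ivy} as one block (2 orders) and {Priya,Zane} as another (2 orders).
That leaves 3 units to arrange: 2 × 2 × 3! = 4 × 6 = 24.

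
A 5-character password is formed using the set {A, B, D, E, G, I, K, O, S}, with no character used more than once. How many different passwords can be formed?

With no repetition, fill the 5 characters in order: 9 choices, then 8, down to 5.
9 × 8 × 7 × 6 × 5 = 15120.

15120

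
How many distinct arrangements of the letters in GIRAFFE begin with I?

360

Fix I in the first position and arrange the remaining 6 letters.
Those 6 letters have F appearing twice, giving (6)!/(2!) = 360.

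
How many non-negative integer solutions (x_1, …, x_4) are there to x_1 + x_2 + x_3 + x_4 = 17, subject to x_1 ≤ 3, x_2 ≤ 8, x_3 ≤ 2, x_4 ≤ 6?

Ignoring the caps, the number of non-negative solutions to x_1+…+x_4 = 17 is C(20,3) = 1140.
Subtract solutions that violate a single cap (substitute x_i' = x_i − (cap_i+1)): x_1 ≥ 4 gives C(16,3) = 560; x_2 ≥ 9 gives C(11,3) = 165; x_3 ≥ 3 gives C(17,3) = 680; x_4 ≥ 7 gives C(13,3) = 286. Together 1691.
Add back pairs where two caps are both exceeded: 35 + 286 + 84 + 56 + 4 + 120 = 585.
Subtract triples: 4 + 0 + 20 + 0 = 24.
By inclusion–exclusion the count is 1140 − 1691 + 585 − 24 = 10.

10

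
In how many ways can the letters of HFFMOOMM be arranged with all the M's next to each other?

180

Treat the 3 copies of M as a single block. The multiset to arrange is then {MMM, F, F, H, O, O}, 6 items in all.
That gives (6)!/(2!·2!) = 180 arrangements.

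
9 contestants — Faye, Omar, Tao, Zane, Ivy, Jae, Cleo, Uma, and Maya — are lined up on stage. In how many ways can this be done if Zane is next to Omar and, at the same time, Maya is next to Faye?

Treat {Zane,Omar} as one block (2 orders) and {Maya,Faye} as another (2 orders).
That leaves 7 units to arrange: 2 × 2 × 7! = 4 × 5040 = 20160.

20160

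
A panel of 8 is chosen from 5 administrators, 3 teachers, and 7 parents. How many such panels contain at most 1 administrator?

645

Split by how many administrators are chosen (0 through 1).
Sum: C(5,0)·C(10,8) + C(5,1)·C(10,7) = 45 + 600 = 645.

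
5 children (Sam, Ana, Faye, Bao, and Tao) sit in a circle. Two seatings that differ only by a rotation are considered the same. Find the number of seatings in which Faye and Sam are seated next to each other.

Treat {Faye, Sam} as one unit (2 internal orders) and seat the resulting 4 units around the table: (3)! circular arrangements.
So 2 × (3)! = 2 × 6 = 12.

12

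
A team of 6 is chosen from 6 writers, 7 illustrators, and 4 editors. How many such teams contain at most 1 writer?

3234

Split by how many writers are chosen (0 through 1).
Sum: C(6,0)·C(11,6) + C(6,1)·C(11,5) = 462 + 2772 = 3234.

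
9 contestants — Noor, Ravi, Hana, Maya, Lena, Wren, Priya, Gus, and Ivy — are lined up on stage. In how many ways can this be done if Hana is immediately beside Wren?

80640

Glue Hana and Wren into one block (2 internal orders), leaving 8 units to arrange in a row.
So the count is 2·(8)! = 80640.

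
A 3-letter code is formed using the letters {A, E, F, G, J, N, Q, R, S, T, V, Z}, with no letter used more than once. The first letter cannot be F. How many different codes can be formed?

The first letter has 12−1 = 11 choices (anything except F).
The remaining 2 letters are filled from the other 11 symbols without repetition: 11 × 10 = 110.
Total: 11 × 110 = 1210.

1210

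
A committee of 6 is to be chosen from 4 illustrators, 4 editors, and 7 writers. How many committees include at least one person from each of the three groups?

Unrestricted: C(15,6) = 5005 ways to pick any 6 of the 15.
Subtract selections that omit an entire group: no illustrators → C(11,6) = 462; no editors → C(11,6) = 462; no writers → C(8,6) = 28.
Add back selections omitting two groups (i.e. drawn from a single group): C(4,6) + C(4,6) + C(7,6) = 7.
By inclusion–exclusion: 5005 − 952 + 7 = 4060.

4060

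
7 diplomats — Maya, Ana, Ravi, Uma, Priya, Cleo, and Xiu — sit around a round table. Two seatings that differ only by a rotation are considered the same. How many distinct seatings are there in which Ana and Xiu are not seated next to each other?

480

All circular seatings of 7 people number (6)! = 720.
Those with Ana next to Xiu: fuse the pair into one unit and seat 6 units around a circle — 2·(5)! = 240.
Subtracting, 720 − 240 = 480.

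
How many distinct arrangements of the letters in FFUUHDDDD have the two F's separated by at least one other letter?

2940

There are 9!/(4!·2!·2!) = 3780 arrangements of FFUUHDDDD in total.
Arrangements with the F's together: treat FF as one letter, giving (8)!/(4!·2!) = 840.
Subtracting, 3780 − 840 = 2940 arrangements keep the F's apart.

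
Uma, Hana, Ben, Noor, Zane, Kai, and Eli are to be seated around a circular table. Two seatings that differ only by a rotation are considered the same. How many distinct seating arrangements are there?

Seat Uma anywhere (absorbing the rotational symmetry), then permute the other 6: (6)! = 720.

720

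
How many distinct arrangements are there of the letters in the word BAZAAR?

120

BAZAAR has 6 letters with A appearing 3 times.
So there are 6! / (3!) = 120 distinguishable arrangements.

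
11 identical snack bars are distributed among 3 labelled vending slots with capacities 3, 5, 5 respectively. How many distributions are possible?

By stars and bars, unrestricted non-negative solutions to x_1+…+x_3 = 11 number C(11+2,2) = 78.
Subtract solutions that violate a single cap (substitute x_i' = x_i − (cap_i+1)): x_1 ≥ 4 gives C(9,2) = 36; x_2 ≥ 6 gives C(7,2) = 21; x_3 ≥ 6 gives C(7,2) = 21. Together 78.
Add back pairs where two caps are both exceeded: 3 + 3 + 0 = 6.
By inclusion–exclusion the count is 78 − 78 + 6 = 6.

6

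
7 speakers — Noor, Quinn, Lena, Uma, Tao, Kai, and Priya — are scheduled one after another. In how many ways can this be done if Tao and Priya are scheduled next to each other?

Place the 5 others and the Tao-Priya pair as 6 objects in a line; the pair has 2 internal arrangements.
So the count is 2·(6)! = 1440.

1440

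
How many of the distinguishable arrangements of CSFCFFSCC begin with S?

With the first slot taken by S, it remains to arrange the other 8 letters (CFCFFSCC).
Those 8 letters have C appearing 4 times and F appearing 3 times, giving (8)!/(4!·3!) = 280.

280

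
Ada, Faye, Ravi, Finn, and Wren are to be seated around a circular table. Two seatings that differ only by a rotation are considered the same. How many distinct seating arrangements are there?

Fix one person's seat to break rotational symmetry; the remaining 4 people can be arranged in (4)! = 24 ways.

24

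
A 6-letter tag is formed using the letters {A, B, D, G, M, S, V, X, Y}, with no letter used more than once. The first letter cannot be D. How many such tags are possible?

53760

The first letter has 9−1 = 8 choices (anything except D).
The remaining 5 letters are filled from the other 8 symbols without repetition: 8 × 7 × 6 × 5 × 4 = 6720.
Total: 8 × 6720 = 53760.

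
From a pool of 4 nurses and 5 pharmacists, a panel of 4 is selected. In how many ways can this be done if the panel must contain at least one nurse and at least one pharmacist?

Unrestricted: C(9,4) = 126 ways to pick any 4 of the 9.
Subtract selections that omit an entire group: no nurses → C(5,4) = 5; no pharmacists → C(4,4) = 1.
Both groups omitted at once is impossible, so 126 − 6 = 120.

120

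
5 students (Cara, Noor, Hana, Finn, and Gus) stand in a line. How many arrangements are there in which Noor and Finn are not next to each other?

There are 5! = 120 arrangements in all. If Noor and Finn are adjacent, merging them into one block gives 2·(4)! = 48 arrangements.
Complementary counting: 120 − 48 = 72.

72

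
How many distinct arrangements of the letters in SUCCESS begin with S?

Fix S in the first position and arrange the remaining 6 letters.
Those 6 letters have C appearing twice and S appearing twice, giving (6)!/(2!·2!) = 180.

180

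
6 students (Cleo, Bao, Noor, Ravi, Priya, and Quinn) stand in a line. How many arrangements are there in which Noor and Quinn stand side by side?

240

Glue Noor and Quinn into one block (2 internal orders), leaving 5 units to arrange in a row.
That gives 2 × 5! = 2 × 120 = 240.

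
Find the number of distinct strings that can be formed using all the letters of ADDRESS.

The 7 letters of ADDRESS have repeats: D appearing twice and S appearing twice.
So there are 7! / (2!·2!) = 1260 distinguishable arrangements.

1260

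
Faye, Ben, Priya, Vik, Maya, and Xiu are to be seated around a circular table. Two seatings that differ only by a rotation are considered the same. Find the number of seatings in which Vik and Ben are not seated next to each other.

All circular seatings of 6 people number (5)! = 120.
Seatings with Vik beside Ben: treat them as a block with 2 internal orders, giving 2 × (4)! = 48.
Subtracting, 120 − 48 = 72.

72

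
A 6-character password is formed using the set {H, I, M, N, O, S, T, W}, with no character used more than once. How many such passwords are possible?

With no repetition, fill the 6 characters in order: 8 choices, then 7, down to 3.
That product is 8 × 7 × 6 × 5 × 4 × 3 = 20160.

20160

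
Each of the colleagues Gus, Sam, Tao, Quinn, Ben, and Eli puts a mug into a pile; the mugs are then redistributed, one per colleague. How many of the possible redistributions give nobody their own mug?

Let Aᵢ be the assignments in which colleague i gets their own mug. We want the size of the complement of A₁∪…∪A_6.
By inclusion–exclusion this is Σ_{j=0}^{6} (−1)^j C(6,j)·(6−j)!.
Computing: 720 − 720 + 360 − 120 + 30 − 6 + 1 = 265.

265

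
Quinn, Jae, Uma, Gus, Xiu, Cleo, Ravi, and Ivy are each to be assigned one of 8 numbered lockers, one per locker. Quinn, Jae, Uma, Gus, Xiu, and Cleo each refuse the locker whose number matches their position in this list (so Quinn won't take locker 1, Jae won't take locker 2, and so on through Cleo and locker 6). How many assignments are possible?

Let Aᵢ (for 1 ≤ i ≤ 6) be the placements that put person i in their forbidden locker. Any j of these fix j positions, leaving (8−j)! ways to fill the rest, and there are C(6,j) ways to pick which j.
By inclusion–exclusion, the number of valid placements is Σ_{j=0}^{6} (−1)^j C(6,j)·(8−j)!.
Computing: 40320 − 30240 + 10800 − 2400 + 360 − 36 + 2 = 18806.

18806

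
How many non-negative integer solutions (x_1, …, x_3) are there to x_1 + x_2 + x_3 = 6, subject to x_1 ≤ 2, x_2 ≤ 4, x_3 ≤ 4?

12

Ignoring the caps, the number of non-negative solutions to x_1+…+x_3 = 6 is C(8,2) = 28.
Subtract solutions that violate a single cap (substitute x_i' = x_i − (cap_i+1)): x_1 ≥ 3 gives C(5,2) = 10; x_2 ≥ 5 gives C(3,2) = 3; x_3 ≥ 5 gives C(3,2) = 3. Together 16.
No two caps can be exceeded simultaneously, so the pair terms are all 0.
By inclusion–exclusion the count is 28 − 16 + 0 = 12.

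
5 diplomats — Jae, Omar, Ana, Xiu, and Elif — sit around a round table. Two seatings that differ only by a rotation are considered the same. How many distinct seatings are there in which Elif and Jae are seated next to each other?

Glue Elif and Jae into a block (2 internal orders). Seating 4 units around a circle gives (3)! arrangements.
So 2 × (3)! = 2 × 6 = 12.

12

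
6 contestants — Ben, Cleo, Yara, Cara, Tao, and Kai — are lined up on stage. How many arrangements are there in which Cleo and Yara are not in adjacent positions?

Of the 6! = 720 arrangements, those with Cleo and Yara adjacent number 2 × 5! = 240 (treat the pair as a block with 2 internal orders).
So 720 − 240 = 480 arrangements keep them apart.

480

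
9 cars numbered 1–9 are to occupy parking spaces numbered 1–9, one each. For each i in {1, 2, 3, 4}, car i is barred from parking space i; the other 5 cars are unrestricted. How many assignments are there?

Let Aᵢ (for 1 ≤ i ≤ 4) be the placements that put car i in its forbidden parking space. Any j of these fix j positions, leaving (9−j)! ways to fill the rest, and there are C(4,j) ways to pick which j.
By inclusion–exclusion, the number of valid placements is Σ_{j=0}^{4} (−1)^j C(4,j)·(9−j)!.
Computing: 362880 − 161280 + 30240 − 2880 + 120 = 229080.

229080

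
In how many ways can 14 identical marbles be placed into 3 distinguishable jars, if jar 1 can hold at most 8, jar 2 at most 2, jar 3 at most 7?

By stars and bars, unrestricted non-negative solutions to x_1+…+x_3 = 14 number C(14+2,2) = 120.
Subtract solutions that violate a single cap (substitute x_i' = x_i − (cap_i+1)): x_1 ≥ 9 gives C(7,2) = 21; x_2 ≥ 3 gives C(13,2) = 78; x_3 ≥ 8 gives C(8,2) = 28. Together 127.
Add back pairs where two caps are both exceeded: 6 + 0 + 10 = 16.
By inclusion–exclusion the count is 120 − 127 + 16 = 9.

9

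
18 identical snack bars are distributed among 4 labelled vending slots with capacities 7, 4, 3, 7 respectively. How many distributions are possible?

By stars and bars, unrestricted non-negative solutions to x_1+…+x_4 = 18 number C(18+3,3) = 1330.
Subtract solutions that violate a single cap (substitute x_i' = x_i − (cap_i+1)): x_1 ≥ 8 gives C(13,3) = 286; x_2 ≥ 5 gives C(16,3) = 560; x_3 ≥ 4 gives C(17,3) = 680; x_4 ≥ 8 gives C(13,3) = 286. Together 1812.
Add back pairs where two caps are both exceeded: 56 + 84 + 10 + 220 + 56 + 84 = 510.
Subtract triples: 4 + 0 + 0 + 4 = 8.
By inclusion–exclusion the count is 1330 − 1812 + 510 − 8 = 20.

20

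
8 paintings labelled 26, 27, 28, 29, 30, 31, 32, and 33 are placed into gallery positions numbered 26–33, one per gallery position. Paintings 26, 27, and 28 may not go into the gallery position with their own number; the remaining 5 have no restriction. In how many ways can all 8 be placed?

27240

Let Aᵢ (for i ∈ {26, 27, 28}) be the placements that put painting i in its forbidden gallery position. Any j of these fix j positions, leaving (8−j)! ways to fill the rest, and there are C(3,j) ways to pick which j.
By inclusion–exclusion, the number of valid placements is Σ_{j=0}^{3} (−1)^j C(3,j)·(8−j)!.
Computing: 40320 − 15120 + 2160 − 120 = 27240.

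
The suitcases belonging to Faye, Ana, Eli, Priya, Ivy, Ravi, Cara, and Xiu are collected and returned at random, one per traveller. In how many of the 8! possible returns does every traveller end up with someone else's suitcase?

Let Aᵢ be the assignments in which traveller i gets their own suitcase. We want the size of the complement of A₁∪…∪A_8.
By inclusion–exclusion this is Σ_{j=0}^{8} (−1)^j C(8,j)·(8−j)!.
Computing: 40320 − 40320 + 20160 − 6720 + 1680 − 336 + 56 − 8 + 1 = 14833.

14833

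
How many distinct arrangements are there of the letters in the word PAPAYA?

Letter multiplicities in PAPAYA: A×3, P×2, Y×1.
The number of distinct arrangements is 6!/(3!·2!) = 720/12 = 60.

60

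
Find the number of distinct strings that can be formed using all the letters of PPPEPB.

The 6 letters of PPPEPB have repeats: P appearing 4 times.
Dividing 6! = 720 by 4! = 24 for the repeated letters gives 30.

30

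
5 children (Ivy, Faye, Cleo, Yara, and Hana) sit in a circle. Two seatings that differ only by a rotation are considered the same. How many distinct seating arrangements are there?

Fix one person's seat to break rotational symmetry; the remaining 4 people can be arranged in (4)! = 24 ways.

24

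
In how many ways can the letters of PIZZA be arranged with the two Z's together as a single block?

Treat the 2 copies of Z as a single block. The multiset to arrange is then {ZZ, A, I, P}, 4 items in all.
All 4 items are distinct, so there are (4)! = 24 arrangements.

24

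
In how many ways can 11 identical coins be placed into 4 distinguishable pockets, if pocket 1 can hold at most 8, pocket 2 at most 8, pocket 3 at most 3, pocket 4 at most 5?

By stars and bars, unrestricted non-negative solutions to x_1+…+x_4 = 11 number C(11+3,3) = 364.
Subtract solutions that violate a single cap (substitute x_i' = x_i − (cap_i+1)): x_1 ≥ 9 gives C(5,3) = 10; x_2 ≥ 9 gives C(5,3) = 10; x_3 ≥ 4 gives C(10,3) = 120; x_4 ≥ 6 gives C(8,3) = 56. Together 196.
Add back pairs where two caps are both exceeded: 0 + 0 + 0 + 0 + 0 + 4 = 4.
By inclusion–exclusion the count is 364 − 196 + 4 = 172.

172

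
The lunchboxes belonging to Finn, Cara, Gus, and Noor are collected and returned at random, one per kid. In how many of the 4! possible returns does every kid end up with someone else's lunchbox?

9

This is the derangement count D_4: permutations of 4 items with no fixed point.
By inclusion–exclusion this is Σ_{j=0}^{4} (−1)^j C(4,j)·(4−j)!.
Computing: 24 − 24 + 12 − 4 + 1 = 9.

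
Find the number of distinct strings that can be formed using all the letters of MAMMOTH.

The 7 letters of MAMMOTH have repeats: M appearing 3 times.
Dividing 7! = 5040 by 3! = 6 for the repeated letters gives 840.

840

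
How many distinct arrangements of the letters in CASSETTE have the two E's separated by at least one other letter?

3780

There are 8!/(2!·2!·2!) = 5040 arrangements of CASSETTE in total.
If the two E's are adjacent, glue them into one block, leaving 7 items to arrange: (7)!/(2!·2!) = 1260 ways.
Hence 5040 − 1260 = 3780.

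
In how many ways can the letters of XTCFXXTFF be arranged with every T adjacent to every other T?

1120

Treat the 2 copies of T as a single block. The multiset to arrange is then {TT, C, F, F, F, X, X, X}, 8 items in all.
That gives (8)!/(3!·3!) = 1120 arrangements.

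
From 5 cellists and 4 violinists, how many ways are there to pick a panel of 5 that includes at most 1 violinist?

21

Split by how many violinists are chosen (0 through 1).
Sum: C(4,0)·C(5,5) + C(4,1)·C(5,4) = 1 + 20 = 21.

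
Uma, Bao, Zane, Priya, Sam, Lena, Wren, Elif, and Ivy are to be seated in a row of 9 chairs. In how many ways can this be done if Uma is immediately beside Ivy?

Place the 7 others and the Uma-Ivy pair as 8 objects in a line; the pair has 2 internal arrangements.
So the count is 2·(8)! = 80640.

80640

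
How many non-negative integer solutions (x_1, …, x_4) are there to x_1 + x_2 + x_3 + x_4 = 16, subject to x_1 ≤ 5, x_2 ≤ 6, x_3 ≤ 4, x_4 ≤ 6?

55

Without the upper bounds there are C(19,3) = 969 ways to split 16 among 4 variables.
Subtract solutions that violate a single cap (substitute x_i' = x_i − (cap_i+1)): x_1 ≥ 6 gives C(13,3) = 286; x_2 ≥ 7 gives C(12,3) = 220; x_3 ≥ 5 gives C(14,3) = 364; x_4 ≥ 7 gives C(12,3) = 220. Together 1090.
Add back pairs where two caps are both exceeded: 20 + 56 + 20 + 35 + 10 + 35 = 176.
By inclusion–exclusion the count is 969 − 1090 + 176 = 55.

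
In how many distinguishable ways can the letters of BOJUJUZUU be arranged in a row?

7560

Letter multiplicities in BOJUJUZUU: B×1, J×2, O×1, U×4, Z×1.
So there are 9! / (4!·2!) = 7560 distinguishable arrangements.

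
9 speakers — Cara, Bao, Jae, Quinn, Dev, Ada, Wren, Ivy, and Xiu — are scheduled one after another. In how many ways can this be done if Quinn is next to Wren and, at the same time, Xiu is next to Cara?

Treat {Quinn,Wren} as one block (2 orders) and {Xiu,Cara} as another (2 orders).
That leaves 7 units to arrange: 2 × 2 × 7! = 4 × 5040 = 20160.

20160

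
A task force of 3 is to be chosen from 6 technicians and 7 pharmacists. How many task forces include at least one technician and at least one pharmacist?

Unrestricted: C(13,3) = 286 ways to pick any 3 of the 13.
Subtract selections that omit an entire group: no technicians → C(7,3) = 35; no pharmacists → C(6,3) = 20.
Both groups omitted at once is impossible, so 286 − 55 = 231.

231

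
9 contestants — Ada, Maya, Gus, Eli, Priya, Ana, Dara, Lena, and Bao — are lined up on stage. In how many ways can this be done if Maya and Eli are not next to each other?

282240

There are 9! = 362880 arrangements in all. If Maya and Eli are adjacent, merging them into one block gives 2·(8)! = 80640 arrangements.
Complementary counting: 362880 − 80640 = 282240.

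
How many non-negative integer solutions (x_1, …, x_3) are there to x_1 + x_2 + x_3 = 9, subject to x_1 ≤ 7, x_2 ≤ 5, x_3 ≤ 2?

Without the upper bounds there are C(11,2) = 55 ways to split 9 among 3 variables.
Subtract solutions that violate a single cap (substitute x_i' = x_i − (cap_i+1)): x_1 ≥ 8 gives C(3,2) = 3; x_2 ≥ 6 gives C(5,2) = 10; x_3 ≥ 3 gives C(8,2) = 28. Together 41.
Add back pairs where two caps are both exceeded: 0 + 0 + 1 = 1.
By inclusion–exclusion the count is 55 − 41 + 1 = 15.

15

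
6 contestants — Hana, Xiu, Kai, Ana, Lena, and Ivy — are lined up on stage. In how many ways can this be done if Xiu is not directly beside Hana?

480

There are 6! = 720 arrangements in all. If Xiu and Hana are adjacent, merging them into one block gives 2·(5)! = 240 arrangements.
Complementary counting: 720 − 240 = 480.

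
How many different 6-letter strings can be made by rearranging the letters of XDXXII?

60

XDXXII has 6 letters with I appearing twice and X appearing 3 times.
Dividing 6! = 720 by 3!·2! = 12 for the repeated letters gives 60.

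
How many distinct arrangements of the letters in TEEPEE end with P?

5

Fix P in the last position and arrange the remaining 5 letters.
Those 5 letters have E appearing 4 times, giving (5)!/(4!) = 5.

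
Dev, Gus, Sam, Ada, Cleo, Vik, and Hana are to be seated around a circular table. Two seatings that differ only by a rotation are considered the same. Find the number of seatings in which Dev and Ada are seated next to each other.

Glue Dev and Ada into a block (2 internal orders). Seating 6 units around a circle gives (5)! arrangements.
So 2 × (5)! = 2 × 120 = 240.

240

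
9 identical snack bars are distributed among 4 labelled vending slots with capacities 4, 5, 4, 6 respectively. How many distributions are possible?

120

By stars and bars, unrestricted non-negative solutions to x_1+…+x_4 = 9 number C(9+3,3) = 220.
Subtract solutions that violate a single cap (substitute x_i' = x_i − (cap_i+1)): x_1 ≥ 5 gives C(7,3) = 35; x_2 ≥ 6 gives C(6,3) = 20; x_3 ≥ 5 gives C(7,3) = 35; x_4 ≥ 7 gives C(5,3) = 10. Together 100.
No two caps can be exceeded simultaneously, so the pair terms are all 0.
By inclusion–exclusion the count is 220 − 100 + 0 = 120.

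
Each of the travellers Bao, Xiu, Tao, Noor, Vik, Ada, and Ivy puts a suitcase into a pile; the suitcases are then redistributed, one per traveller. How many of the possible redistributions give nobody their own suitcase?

1854

This is the derangement count D_7: permutations of 7 items with no fixed point.
By inclusion–exclusion this is Σ_{j=0}^{7} (−1)^j C(7,j)·(7−j)!.
Computing: 5040 − 5040 + 2520 − 840 + 210 − 42 + 7 − 1 = 1854.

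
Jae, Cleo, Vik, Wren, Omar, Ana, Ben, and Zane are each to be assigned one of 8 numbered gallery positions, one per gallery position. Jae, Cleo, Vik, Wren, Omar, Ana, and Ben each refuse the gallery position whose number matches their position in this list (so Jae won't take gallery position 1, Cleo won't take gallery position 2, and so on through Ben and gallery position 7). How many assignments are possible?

16687

Let Aᵢ (for 1 ≤ i ≤ 7) be the placements that put person i in their forbidden gallery position. Any j of these fix j positions, leaving (8−j)! ways to fill the rest, and there are C(7,j) ways to pick which j.
By inclusion–exclusion, the number of valid placements is Σ_{j=0}^{7} (−1)^j C(7,j)·(8−j)!.
Computing: 40320 − 35280 + 15120 − 4200 + 840 − 126 + 14 − 1 = 16687.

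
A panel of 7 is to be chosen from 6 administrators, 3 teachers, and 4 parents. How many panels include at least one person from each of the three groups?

Total 7-person selections from all 13: C(13,7) = 1716.
Selections missing a whole group: no administrators → C(7,7) = 1; no teachers → C(10,7) = 120; no parents → C(9,7) = 36.
Add back selections omitting two groups (i.e. drawn from a single group): C(6,7) + C(3,7) + C(4,7) = 0.
By inclusion–exclusion: 1716 − 157 + 0 = 1559.

1559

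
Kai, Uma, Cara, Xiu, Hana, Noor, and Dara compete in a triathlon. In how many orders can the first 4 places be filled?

840

This is an ordered selection of 4 from 7: P(7,4).
That gives 7 × 6 × 5 × 4 = 840.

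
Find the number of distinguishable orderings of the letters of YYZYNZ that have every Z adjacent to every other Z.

Treat the 2 copies of Z as a single block. The multiset to arrange is then {ZZ, N, Y, Y, Y}, 5 items in all.
That gives (5)!/(3!) = 20 arrangements.

20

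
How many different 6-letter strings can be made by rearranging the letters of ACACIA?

Letter multiplicities in ACACIA: A×3, C×2, I×1.
Dividing 6! = 720 by 3!·2! = 12 for the repeated letters gives 60.

60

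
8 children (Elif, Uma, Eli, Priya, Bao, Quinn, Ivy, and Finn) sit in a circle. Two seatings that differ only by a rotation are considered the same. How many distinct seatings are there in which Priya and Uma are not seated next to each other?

Without the restriction there are (7)! = 5040 seatings.
Those with Priya next to Uma: fuse the pair into one unit and seat 7 units around a circle — 2·(6)! = 1440.
Subtracting, 5040 − 1440 = 3600.

3600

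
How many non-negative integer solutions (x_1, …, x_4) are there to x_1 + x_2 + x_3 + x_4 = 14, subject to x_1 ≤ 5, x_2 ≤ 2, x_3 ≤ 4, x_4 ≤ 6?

Without the upper bounds there are C(17,3) = 680 ways to split 14 among 4 variables.
Subtract solutions that violate a single cap (substitute x_i' = x_i − (cap_i+1)): x_1 ≥ 6 gives C(11,3) = 165; x_2 ≥ 3 gives C(14,3) = 364; x_3 ≥ 5 gives C(12,3) = 220; x_4 ≥ 7 gives C(10,3) = 120. Together 869.
Add back pairs where two caps are both exceeded: 56 + 20 + 4 + 84 + 35 + 10 = 209.
Subtract triples: 1 + 0 + 0 + 0 = 1.
By inclusion–exclusion the count is 680 − 869 + 209 − 1 = 19.

19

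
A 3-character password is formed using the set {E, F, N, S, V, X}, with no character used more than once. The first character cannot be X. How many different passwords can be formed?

The first character has 6−1 = 5 choices (anything except X).
The remaining 2 characters are filled from the other 5 symbols without repetition: 5 × 4 = 20.
Total: 5 × 20 = 100.

100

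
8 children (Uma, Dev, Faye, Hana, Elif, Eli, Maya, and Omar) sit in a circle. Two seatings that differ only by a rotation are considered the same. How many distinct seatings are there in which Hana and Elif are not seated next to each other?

3600

Without the restriction there are (7)! = 5040 seatings.
Those with Hana next to Elif: fuse the pair into one unit and seat 7 units around a circle — 2·(6)! = 1440.
Subtracting, 5040 − 1440 = 3600.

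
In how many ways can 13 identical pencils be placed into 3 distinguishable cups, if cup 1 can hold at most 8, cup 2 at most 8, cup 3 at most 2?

Without the upper bounds there are C(15,2) = 105 ways to split 13 among 3 cups.
Subtract solutions that violate a single cap (substitute x_i' = x_i − (cap_i+1)): x_1 ≥ 9 gives C(6,2) = 15; x_2 ≥ 9 gives C(6,2) = 15; x_3 ≥ 3 gives C(12,2) = 66. Together 96.
Add back pairs where two caps are both exceeded: 0 + 3 + 3 = 6.
By inclusion–exclusion the count is 105 − 96 + 6 = 15.

15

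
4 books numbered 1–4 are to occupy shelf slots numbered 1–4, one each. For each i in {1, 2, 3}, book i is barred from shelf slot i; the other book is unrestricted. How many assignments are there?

Let Aᵢ (for i ∈ {1, 2, 3}) be the placements that put book i in its forbidden shelf slot. Any j of these fix j positions, leaving (4−j)! ways to fill the rest, and there are C(3,j) ways to pick which j.
By inclusion–exclusion, the number of valid placements is Σ_{j=0}^{3} (−1)^j C(3,j)·(4−j)!.
Computing: 24 − 18 + 6 − 1 = 11.

11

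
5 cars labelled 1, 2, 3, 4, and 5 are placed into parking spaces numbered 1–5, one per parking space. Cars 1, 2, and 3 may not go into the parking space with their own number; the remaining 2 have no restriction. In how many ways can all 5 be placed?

64

Let Aᵢ (for i ∈ {1, 2, 3}) be the placements that put car i in its forbidden parking space. Any j of these fix j positions, leaving (5−j)! ways to fill the rest, and there are C(3,j) ways to pick which j.
By inclusion–exclusion, the number of valid placements is Σ_{j=0}^{3} (−1)^j C(3,j)·(5−j)!.
Computing: 120 − 72 + 18 − 2 = 64.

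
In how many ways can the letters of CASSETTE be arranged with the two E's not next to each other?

Total arrangements of CASSETTE: 8!/(2!·2!·2!) = 5040.
If the two E's are adjacent, glue them into one block, leaving 7 items to arrange: (7)!/(2!·2!) = 1260 ways.
Hence 5040 − 1260 = 3780.

3780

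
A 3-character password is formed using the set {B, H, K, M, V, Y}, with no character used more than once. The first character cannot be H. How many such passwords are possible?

The first character has 6−1 = 5 choices (anything except H).
The remaining 2 characters are filled from the other 5 symbols without repetition: 5 × 4 = 20.
Total: 5 × 20 = 100.

100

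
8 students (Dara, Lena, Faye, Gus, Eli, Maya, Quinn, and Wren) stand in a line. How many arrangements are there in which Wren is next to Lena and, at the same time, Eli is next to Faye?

2880

Treat {Wren,Lena} as one block (2 orders) and {Eli,Faye} as another (2 orders).
That leaves 6 units to arrange: 2 × 2 × 6! = 4 × 720 = 2880.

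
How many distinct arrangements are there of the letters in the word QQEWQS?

The 6 letters of QQEWQS have repeats: Q appearing 3 times.
The number of distinct arrangements is 6!/(3!) = 720/6 = 120.

120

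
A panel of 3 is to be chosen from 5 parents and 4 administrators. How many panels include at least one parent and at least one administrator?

70

With no constraint there are C(9,3) = 84 possible selections.
Selections missing a whole group: no parents → C(4,3) = 4; no administrators → C(5,3) = 10.
Both groups omitted at once is impossible, so 84 − 14 = 70.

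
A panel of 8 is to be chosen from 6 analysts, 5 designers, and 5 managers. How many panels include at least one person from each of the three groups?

12495

Unrestricted: C(16,8) = 12870 ways to pick any 8 of the 16.
Subtract selections that omit an entire group: no analysts → C(10,8) = 45; no designers → C(11,8) = 165; no managers → C(11,8) = 165.
Add back selections omitting two groups (i.e. drawn from a single group): C(6,8) + C(5,8) + C(5,8) = 0.
By inclusion–exclusion: 12870 − 375 + 0 = 12495.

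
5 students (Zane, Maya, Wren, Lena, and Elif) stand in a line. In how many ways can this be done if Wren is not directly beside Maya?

Of the 5! = 120 arrangements, those with Wren and Maya adjacent number 2 × 4! = 48 (treat the pair as a block with 2 internal orders).
Complementary counting: 120 − 48 = 72.

72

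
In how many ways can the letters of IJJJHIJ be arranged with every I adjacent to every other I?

30

Treat the 2 copies of I as a single block. The multiset to arrange is then {II, H, J, J, J, J}, 6 items in all.
That gives (6)!/(4!) = 30 arrangements.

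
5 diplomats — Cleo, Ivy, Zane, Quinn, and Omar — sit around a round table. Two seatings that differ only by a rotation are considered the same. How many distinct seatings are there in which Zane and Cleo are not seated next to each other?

12

All circular seatings of 5 people number (4)! = 24.
Seatings with Zane beside Cleo: treat them as a block with 2 internal orders, giving 2 × (3)! = 12.
Subtracting, 24 − 12 = 12.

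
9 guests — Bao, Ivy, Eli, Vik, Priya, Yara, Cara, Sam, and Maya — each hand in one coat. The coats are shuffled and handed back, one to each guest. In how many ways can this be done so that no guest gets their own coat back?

Count assignments avoiding every fixed point. For any j of the 9 guests fixed to their own coat, the other 9−j can be arranged in (9−j)! ways.
By inclusion–exclusion this is Σ_{j=0}^{9} (−1)^j C(9,j)·(9−j)!.
Computing: 362880 − 362880 + 181440 − 60480 + 15120 − 3024 + 504 − 72 + 9 − 1 = 133496.

133496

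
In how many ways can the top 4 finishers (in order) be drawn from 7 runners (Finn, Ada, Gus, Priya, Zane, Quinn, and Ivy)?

There are 7 choices for 1st place, 6 for 2nd, and so on down to 4 for position 4.
That gives 7 × 6 × 5 × 4 = 840.

840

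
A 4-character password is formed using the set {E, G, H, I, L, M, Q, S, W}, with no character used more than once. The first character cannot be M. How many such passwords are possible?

The first character has 9−1 = 8 choices (anything except M).
The remaining 3 characters are filled from the other 8 symbols without repetition: 8 × 7 × 6 = 336.
Total: 8 × 336 = 2688.

2688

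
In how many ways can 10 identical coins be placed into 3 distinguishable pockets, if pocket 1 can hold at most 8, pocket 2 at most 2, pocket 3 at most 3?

9

Without the upper bounds there are C(12,2) = 66 ways to split 10 among 3 pockets.
Subtract solutions that violate a single cap (substitute x_i' = x_i − (cap_i+1)): x_1 ≥ 9 gives C(3,2) = 3; x_2 ≥ 3 gives C(9,2) = 36; x_3 ≥ 4 gives C(8,2) = 28. Together 67.
Add back pairs where two caps are both exceeded: 0 + 0 + 10 = 10.
By inclusion–exclusion the count is 66 − 67 + 10 = 9.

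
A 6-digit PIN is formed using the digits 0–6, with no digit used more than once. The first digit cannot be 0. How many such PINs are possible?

4320

The first digit has 7−1 = 6 choices (anything except 0).
The remaining 5 digits are filled from the other 6 symbols without repetition: 6 × 5 × 4 × 3 × 2 = 720.
Total: 6 × 720 = 4320.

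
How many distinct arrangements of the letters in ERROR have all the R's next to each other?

Treat the 3 copies of R as a single block. The multiset to arrange is then {RRR, E, O}, 3 items in all.
All 3 items are distinct, so there are (3)! = 6 arrangements.

6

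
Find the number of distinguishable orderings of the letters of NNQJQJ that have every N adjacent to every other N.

Treat the 2 copies of N as a single block. The multiset to arrange is then {NN, J, J, Q, Q}, 5 items in all.
That gives (5)!/(2!·2!) = 30 arrangements.

30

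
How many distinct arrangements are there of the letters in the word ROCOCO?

60

The 6 letters of ROCOCO have repeats: C appearing twice and O appearing 3 times.
Dividing 6! = 720 by 3!·2! = 12 for the repeated letters gives 60.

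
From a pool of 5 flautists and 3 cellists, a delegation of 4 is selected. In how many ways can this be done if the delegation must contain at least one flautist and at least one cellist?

65

Total 4-person selections from all 8: C(8,4) = 70.
Selections missing a whole group: no flautists → C(3,4) = 0; no cellists → C(5,4) = 5.
Both groups omitted at once is impossible, so 70 − 5 = 65.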